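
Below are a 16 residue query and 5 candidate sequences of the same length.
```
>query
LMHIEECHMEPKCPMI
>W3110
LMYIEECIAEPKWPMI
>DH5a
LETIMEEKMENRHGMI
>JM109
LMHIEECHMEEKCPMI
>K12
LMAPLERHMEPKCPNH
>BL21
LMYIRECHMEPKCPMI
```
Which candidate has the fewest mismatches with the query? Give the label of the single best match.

JM109

Hamming distances to query — W3110: 4; DH5a: 9; JM109: 1; K12: 6; BL21: 2.
Smallest is JM109 with 1 mismatch.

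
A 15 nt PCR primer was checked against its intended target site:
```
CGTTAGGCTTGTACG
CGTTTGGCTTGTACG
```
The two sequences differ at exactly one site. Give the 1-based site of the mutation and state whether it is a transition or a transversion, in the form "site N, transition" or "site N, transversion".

site 5, transversion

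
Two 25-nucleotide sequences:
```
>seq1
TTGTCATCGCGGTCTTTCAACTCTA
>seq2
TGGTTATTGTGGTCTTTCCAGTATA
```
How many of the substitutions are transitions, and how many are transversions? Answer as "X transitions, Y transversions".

3 transitions, 4 transversions

Mismatches (1-based):
site 2: T→G (pyrimidine→purine, transversion)
site 5: C→T (pyrimidine→pyrimidine, transition)
site 8: C→T (pyrimidine→pyrimidine, transition)
site 10: C→T (pyrimidine→pyrimidine, transition)
site 19: A→C (purine→pyrimidine, transversion)
site 21: C→G (pyrimidine→purine, transversion)
site 23: C→A (pyrimidine→purine, transversion)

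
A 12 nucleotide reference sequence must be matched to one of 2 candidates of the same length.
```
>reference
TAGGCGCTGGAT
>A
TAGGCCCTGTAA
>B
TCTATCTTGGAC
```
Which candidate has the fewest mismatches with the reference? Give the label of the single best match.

Hamming distances to reference — A: 3; B: 7.
Smallest is A with 3 mismatches.

A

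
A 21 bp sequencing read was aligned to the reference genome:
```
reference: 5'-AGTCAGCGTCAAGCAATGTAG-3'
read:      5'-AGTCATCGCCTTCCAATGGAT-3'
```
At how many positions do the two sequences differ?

7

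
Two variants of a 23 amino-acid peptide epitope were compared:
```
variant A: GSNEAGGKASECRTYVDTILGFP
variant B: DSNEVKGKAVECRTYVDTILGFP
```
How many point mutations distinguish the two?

Comparing position by position, 4 residues differ: 1 (G/D), 5 (A/V), 6 (G/K), 10 (S/V).

4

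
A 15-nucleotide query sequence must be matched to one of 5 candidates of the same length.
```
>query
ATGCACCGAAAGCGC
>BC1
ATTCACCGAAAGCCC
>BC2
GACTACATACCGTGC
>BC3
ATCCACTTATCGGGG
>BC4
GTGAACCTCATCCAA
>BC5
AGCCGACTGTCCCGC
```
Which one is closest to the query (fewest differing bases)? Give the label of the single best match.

Hamming distances to query — BC1: 2; BC2: 9; BC3: 7; BC4: 8; BC5: 9.
Smallest is BC1 with 2 mismatches.

BC1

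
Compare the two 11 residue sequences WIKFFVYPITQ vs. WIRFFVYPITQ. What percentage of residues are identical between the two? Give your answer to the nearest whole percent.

Mismatch at position 3 (1-based): 1 of 11.
Identical positions: 10/11 = 90.91% → 91%.

91%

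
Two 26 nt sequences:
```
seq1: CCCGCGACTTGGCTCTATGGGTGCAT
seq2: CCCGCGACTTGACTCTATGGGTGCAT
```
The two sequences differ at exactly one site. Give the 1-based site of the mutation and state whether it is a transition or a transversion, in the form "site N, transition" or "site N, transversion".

site 12, transition

The sequences differ only at site 12: G→A (purine→purine), a transition.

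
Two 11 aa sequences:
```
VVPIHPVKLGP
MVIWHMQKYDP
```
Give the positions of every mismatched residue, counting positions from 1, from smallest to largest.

1, 3, 4, 6, 7, 9, 10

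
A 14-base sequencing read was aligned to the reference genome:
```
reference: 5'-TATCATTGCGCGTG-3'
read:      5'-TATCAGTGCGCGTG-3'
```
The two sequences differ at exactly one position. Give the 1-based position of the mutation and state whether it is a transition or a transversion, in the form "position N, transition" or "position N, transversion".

position 6, transversion

Position 6 changes T→G. T is a pyrimidine and G is a purine, so this is a transversion.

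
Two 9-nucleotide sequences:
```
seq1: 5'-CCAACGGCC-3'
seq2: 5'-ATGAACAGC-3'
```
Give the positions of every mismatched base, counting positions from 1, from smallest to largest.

1, 2, 3, 5, 6, 7, 8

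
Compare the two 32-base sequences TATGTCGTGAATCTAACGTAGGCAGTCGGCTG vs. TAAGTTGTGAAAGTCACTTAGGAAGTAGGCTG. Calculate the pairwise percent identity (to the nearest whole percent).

75%

8 positions differ (3, 6, 12, 13, 15, 18, 23, 27), so 24 of 32 match: 24/32 = 75%.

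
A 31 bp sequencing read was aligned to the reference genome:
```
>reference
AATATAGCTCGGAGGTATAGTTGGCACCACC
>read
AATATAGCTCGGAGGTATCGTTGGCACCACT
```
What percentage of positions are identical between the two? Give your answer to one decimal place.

2 positions differ (19, 31), so 29 of 31 match: 29/31 = 93.55%.

93.5%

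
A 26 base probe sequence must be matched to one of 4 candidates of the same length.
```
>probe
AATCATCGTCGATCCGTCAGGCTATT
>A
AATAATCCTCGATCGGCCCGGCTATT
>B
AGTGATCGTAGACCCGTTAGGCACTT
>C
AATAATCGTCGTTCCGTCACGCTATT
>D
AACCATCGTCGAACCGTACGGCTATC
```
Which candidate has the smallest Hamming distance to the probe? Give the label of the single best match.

C

Hamming distances to probe — A: 5; B: 7; C: 3; D: 5.
Smallest is C with 3 mismatches.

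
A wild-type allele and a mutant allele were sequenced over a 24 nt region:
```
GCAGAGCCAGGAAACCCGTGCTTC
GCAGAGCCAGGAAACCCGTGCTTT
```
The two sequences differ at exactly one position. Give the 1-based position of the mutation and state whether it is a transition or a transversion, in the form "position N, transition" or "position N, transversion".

The sequences differ only at position 24: C→T (pyrimidine→pyrimidine), a transition.

position 24, transition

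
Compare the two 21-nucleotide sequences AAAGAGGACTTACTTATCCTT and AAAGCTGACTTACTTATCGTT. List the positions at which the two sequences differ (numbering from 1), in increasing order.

5, 6, 19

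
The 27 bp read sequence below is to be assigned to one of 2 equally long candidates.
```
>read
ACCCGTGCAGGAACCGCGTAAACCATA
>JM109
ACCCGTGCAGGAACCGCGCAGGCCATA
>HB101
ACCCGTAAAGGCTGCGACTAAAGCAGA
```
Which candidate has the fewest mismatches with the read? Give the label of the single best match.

JM109

JM109 differs at 3 sites; HB101 differs at 9 sites. The closest is JM109.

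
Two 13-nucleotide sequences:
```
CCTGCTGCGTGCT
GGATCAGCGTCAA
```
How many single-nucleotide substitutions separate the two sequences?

8

Comparing position by position, 8 bases differ: 1 (C/G), 2 (C/G), 3 (T/A), 4 (G/T), 6 (T/A), 11 (G/C), 12 (C/A), 13 (T/A).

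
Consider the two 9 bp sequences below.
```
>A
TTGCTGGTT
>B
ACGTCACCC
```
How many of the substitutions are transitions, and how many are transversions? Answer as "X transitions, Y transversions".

Transitions (purine↔purine or pyrimidine↔pyrimidine): 2 T→C, 4 C→T, 5 T→C, 6 G→A, 8 T→C, 9 T→C.
Transversions (purine↔pyrimidine): 1 T→A, 7 G→C.

6 transitions, 2 transversions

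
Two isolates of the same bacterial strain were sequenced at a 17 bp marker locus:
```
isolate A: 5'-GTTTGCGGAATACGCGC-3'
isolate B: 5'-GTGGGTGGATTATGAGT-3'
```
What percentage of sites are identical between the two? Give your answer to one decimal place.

7 positions differ (3, 4, 6, 10, 13, 15, 17), so 10 of 17 match: 10/17 = 58.82%.

58.8%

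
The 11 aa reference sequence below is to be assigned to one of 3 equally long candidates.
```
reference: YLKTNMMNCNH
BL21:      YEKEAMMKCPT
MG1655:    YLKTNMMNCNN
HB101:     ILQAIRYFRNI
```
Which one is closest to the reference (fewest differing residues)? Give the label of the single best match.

BL21 differs at 6 residues; MG1655 differs at 1 residue; HB101 differs at 9 residues. The closest is MG1655.

MG1655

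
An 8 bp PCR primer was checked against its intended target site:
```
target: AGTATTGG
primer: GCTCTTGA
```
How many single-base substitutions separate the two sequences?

4

Mismatches (1-based): base 1: A→G; base 2: G→C; base 4: A→C; base 8: G→A.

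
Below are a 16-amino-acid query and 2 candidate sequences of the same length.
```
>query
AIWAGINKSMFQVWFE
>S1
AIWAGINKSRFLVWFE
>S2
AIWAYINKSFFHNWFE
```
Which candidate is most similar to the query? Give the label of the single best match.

S1

S1 differs at 2 residues; S2 differs at 4 residues. The closest is S1.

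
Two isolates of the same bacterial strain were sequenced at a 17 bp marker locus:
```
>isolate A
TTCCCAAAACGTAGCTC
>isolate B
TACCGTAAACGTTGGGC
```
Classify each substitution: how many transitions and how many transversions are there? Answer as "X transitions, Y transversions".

0 transitions, 6 transversions

Transitions (purine↔purine or pyrimidine↔pyrimidine): none.
Transversions (purine↔pyrimidine): 2 T→A, 5 C→G, 6 A→T, 13 A→T, 15 C→G, 16 T→G.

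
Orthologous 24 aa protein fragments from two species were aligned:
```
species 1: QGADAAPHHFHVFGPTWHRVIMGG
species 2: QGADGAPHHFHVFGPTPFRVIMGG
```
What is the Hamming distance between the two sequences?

Comparing position by position, 3 residues differ: 5 (A/G), 17 (W/P), 18 (H/F).

3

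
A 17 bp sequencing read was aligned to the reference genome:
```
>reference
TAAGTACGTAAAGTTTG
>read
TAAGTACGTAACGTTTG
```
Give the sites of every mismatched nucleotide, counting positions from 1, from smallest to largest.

12

Scanning 1-based: 12: A/C.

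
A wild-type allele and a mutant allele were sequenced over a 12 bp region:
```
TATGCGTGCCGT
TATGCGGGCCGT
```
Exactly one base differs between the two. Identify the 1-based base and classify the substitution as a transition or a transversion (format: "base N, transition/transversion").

base 7, transversion

The sequences differ only at base 7: T→G (pyrimidine→purine), a transversion.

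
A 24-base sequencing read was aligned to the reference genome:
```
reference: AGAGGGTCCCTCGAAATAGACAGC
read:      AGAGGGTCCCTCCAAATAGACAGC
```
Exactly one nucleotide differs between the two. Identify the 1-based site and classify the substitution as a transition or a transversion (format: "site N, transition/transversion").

site 13, transversion

The sequences differ only at site 13: G→C (purine→pyrimidine), a transversion.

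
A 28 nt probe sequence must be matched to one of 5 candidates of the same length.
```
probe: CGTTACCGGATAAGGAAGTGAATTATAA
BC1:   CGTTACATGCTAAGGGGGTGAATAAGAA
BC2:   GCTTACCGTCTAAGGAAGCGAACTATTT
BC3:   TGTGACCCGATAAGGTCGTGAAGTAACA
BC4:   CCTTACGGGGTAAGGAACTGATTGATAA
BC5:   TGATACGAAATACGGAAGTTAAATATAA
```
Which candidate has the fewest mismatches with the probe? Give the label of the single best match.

BC4

BC1 differs at 7 positions; BC2 differs at 8 positions; BC3 differs at 8 positions; BC4 differs at 6 positions; BC5 differs at 8 positions. The closest is BC4.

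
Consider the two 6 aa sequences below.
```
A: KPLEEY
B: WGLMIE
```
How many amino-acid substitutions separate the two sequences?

5

The sequences differ at positions 1, 2, 4, 5, 6 (1-based) — 5 in total.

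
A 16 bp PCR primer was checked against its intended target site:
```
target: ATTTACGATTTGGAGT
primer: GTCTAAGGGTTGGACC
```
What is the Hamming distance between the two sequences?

Comparing position by position, 7 sites differ: 1 (A/G), 3 (T/C), 6 (C/A), 8 (A/G), 9 (T/G), 15 (G/C), 16 (T/C).

7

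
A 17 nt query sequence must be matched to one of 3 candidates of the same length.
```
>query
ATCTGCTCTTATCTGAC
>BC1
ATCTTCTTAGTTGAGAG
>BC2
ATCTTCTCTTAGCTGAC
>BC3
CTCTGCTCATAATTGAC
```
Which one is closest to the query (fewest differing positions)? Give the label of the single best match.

Hamming distances to query — BC1: 8; BC2: 2; BC3: 4.
Smallest is BC2 with 2 mismatches.

BC2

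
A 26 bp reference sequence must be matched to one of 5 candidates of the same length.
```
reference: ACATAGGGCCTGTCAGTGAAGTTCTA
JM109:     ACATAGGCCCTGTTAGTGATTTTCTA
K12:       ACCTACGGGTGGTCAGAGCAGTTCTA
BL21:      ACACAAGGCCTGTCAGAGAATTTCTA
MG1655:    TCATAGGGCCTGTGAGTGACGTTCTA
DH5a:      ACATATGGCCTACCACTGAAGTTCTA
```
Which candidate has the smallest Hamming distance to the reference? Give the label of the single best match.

MG1655

JM109 differs at 4 bases; K12 differs at 7 bases; BL21 differs at 4 bases; MG1655 differs at 3 bases; DH5a differs at 4 bases. The closest is MG1655.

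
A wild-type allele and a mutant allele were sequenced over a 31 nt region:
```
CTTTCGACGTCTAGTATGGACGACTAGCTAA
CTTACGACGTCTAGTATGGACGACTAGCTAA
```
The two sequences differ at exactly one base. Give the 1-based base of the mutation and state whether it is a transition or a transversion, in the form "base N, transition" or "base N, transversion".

base 4, transversion

Base 4 changes T→A. T is a pyrimidine and A is a purine, so this is a transversion.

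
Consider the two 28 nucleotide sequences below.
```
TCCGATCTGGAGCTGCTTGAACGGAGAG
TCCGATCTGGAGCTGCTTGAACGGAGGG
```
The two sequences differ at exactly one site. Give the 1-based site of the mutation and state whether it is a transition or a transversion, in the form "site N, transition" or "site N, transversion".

The sequences differ only at site 27: A→G (purine→purine), a transition.

site 27, transition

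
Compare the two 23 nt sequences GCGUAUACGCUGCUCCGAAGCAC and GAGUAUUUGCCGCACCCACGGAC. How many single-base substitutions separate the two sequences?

8

Comparing position by position, 8 positions differ: 2 (C/A), 7 (A/U), 8 (C/U), 11 (U/C), 14 (U/A), 17 (G/C), 19 (A/C), 21 (C/G).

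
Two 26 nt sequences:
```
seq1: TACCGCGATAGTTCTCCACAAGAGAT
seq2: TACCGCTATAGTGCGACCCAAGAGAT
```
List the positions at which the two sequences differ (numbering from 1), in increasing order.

Scanning 1-based: 7: G/T; 13: T/G; 15: T/G; 16: C/A; 18: A/C.

7, 13, 15, 16, 18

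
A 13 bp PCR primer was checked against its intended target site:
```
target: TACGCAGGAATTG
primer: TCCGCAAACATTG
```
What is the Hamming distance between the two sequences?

The sequences differ at bases 2, 7, 8, 9 (1-based) — 4 in total.

4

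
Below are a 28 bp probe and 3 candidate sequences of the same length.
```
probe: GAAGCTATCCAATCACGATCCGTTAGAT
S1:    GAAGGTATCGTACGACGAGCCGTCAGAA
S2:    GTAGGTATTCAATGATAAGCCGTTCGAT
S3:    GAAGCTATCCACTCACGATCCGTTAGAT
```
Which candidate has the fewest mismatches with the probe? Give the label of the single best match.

Hamming distances to probe — S1: 8; S2: 8; S3: 1.
Smallest is S3 with 1 mismatch.

S3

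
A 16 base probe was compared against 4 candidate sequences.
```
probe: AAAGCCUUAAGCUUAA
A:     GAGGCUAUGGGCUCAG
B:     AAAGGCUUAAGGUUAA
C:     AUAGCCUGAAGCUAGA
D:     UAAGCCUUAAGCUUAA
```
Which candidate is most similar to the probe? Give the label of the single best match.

A differs at 8 positions; B differs at 2 positions; C differs at 4 positions; D differs at 1 position. The closest is D.

D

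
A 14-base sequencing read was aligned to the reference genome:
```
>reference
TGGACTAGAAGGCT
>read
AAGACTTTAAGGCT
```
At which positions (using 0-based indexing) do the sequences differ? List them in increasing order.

Differences at position 0 (T→A), position 1 (G→A), position 6 (A→T), position 7 (G→T).

0, 1, 6, 7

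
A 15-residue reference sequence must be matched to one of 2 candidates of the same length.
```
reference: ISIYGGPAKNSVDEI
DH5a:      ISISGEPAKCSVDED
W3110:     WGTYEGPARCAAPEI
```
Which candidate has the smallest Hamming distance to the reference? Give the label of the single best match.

DH5a

Hamming distances to reference — DH5a: 4; W3110: 9.
Smallest is DH5a with 4 mismatches.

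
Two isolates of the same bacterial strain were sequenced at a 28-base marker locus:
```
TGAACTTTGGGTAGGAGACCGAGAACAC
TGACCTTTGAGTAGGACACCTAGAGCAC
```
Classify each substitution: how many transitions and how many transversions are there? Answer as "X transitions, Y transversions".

Mismatches (1-based):
position 4: A→C (purine→pyrimidine, transversion)
position 10: G→A (purine→purine, transition)
position 17: G→C (purine→pyrimidine, transversion)
position 21: G→T (purine→pyrimidine, transversion)
position 25: A→G (purine→purine, transition)

2 transitions, 3 transversions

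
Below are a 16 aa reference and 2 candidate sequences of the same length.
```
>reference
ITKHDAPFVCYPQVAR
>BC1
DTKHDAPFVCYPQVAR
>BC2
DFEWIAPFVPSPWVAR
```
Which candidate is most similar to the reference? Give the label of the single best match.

BC1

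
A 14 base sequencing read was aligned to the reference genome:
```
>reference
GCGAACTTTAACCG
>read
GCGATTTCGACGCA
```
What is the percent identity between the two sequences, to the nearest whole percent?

7 positions differ (5, 6, 8, 9, 11, 12, 14), so 7 of 14 match: 7/14 = 50%.

50%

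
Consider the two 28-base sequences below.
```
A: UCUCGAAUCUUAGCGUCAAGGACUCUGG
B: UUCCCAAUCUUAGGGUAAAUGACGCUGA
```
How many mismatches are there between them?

8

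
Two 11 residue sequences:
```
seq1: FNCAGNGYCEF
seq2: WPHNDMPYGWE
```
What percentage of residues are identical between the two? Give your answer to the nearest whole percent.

9%

10 positions differ (1, 2, 3, 4, 5, 6, 7, 9, 10, 11), so 1 of 11 match: 1/11 = 9.091%.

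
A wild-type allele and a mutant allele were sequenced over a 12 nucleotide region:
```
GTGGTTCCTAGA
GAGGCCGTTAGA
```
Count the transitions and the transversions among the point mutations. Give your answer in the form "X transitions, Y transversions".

3 transitions, 2 transversions

Transitions (purine↔purine or pyrimidine↔pyrimidine): 5 T→C, 6 T→C, 8 C→T.
Transversions (purine↔pyrimidine): 2 T→A, 7 C→G.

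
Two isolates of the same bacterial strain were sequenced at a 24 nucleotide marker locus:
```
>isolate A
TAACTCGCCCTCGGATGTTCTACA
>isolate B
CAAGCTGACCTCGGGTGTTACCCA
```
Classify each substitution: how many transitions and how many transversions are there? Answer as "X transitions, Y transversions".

Mismatches (1-based):
site 1: T→C (pyrimidine→pyrimidine, transition)
site 4: C→G (pyrimidine→purine, transversion)
site 5: T→C (pyrimidine→pyrimidine, transition)
site 6: C→T (pyrimidine→pyrimidine, transition)
site 8: C→A (pyrimidine→purine, transversion)
site 15: A→G (purine→purine, transition)
site 20: C→A (pyrimidine→purine, transversion)
site 21: T→C (pyrimidine→pyrimidine, transition)
site 22: A→C (purine→pyrimidine, transversion)

5 transitions, 4 transversions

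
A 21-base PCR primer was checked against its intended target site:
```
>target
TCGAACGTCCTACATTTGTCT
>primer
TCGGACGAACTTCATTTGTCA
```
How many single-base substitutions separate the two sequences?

Comparing position by position, 5 sites differ: 4 (A/G), 8 (T/A), 9 (C/A), 12 (A/T), 21 (T/A).

5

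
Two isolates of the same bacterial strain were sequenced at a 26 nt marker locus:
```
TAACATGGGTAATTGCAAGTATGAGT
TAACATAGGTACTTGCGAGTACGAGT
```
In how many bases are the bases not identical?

4

Mismatches (1-based): base 7: G→A; base 12: A→C; base 17: A→G; base 22: T→C.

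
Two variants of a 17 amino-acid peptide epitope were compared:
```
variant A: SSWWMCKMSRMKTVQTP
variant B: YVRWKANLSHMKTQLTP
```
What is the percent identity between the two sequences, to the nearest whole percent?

41%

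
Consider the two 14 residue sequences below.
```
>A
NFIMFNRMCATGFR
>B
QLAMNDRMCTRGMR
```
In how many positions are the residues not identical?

8

Comparing position by position, 8 positions differ: 1 (N/Q), 2 (F/L), 3 (I/A), 5 (F/N), 6 (N/D), 10 (A/T), 11 (T/R), 13 (F/M).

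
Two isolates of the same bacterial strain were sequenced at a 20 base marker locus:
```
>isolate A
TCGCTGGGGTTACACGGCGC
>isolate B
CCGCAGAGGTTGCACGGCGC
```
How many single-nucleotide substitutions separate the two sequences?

4

Comparing position by position, 4 sites differ: 1 (T/C), 5 (T/A), 7 (G/A), 12 (A/G).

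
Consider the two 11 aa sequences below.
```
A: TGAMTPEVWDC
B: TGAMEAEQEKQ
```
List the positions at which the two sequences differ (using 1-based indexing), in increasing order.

5, 6, 8, 9, 10, 11

Differences at position 5 (T→E), position 6 (P→A), position 8 (V→Q), position 9 (W→E), position 10 (D→K), position 11 (C→Q).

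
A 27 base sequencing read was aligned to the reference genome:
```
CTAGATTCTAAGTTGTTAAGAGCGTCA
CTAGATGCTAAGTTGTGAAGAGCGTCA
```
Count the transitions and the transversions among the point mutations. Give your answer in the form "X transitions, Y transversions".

0 transitions, 2 transversions

Transitions (purine↔purine or pyrimidine↔pyrimidine): none.
Transversions (purine↔pyrimidine): 7 T→G, 17 T→G.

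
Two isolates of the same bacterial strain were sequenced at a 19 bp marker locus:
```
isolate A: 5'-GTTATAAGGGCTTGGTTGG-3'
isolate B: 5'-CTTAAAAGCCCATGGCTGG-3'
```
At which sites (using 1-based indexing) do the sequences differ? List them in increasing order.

1, 5, 9, 10, 12, 16

Differences at site 1 (G→C), site 5 (T→A), site 9 (G→C), site 10 (G→C), site 12 (T→A), site 16 (T→C).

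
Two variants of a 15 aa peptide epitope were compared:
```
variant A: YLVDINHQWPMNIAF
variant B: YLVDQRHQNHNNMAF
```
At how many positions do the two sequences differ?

6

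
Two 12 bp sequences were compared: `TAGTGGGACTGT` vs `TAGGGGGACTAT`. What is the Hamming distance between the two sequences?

2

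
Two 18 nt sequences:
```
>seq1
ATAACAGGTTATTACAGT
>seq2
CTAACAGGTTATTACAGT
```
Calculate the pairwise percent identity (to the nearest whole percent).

Mismatch at position 1 (1-based): 1 of 18.
Identical positions: 17/18 = 94.44% → 94%.

94%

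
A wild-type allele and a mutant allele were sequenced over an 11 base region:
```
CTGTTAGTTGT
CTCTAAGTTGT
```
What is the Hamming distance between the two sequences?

2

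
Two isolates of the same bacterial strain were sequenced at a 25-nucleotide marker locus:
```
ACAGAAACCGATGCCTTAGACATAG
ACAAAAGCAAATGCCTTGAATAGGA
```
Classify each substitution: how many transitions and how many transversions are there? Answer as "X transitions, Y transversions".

8 transitions, 2 transversions

Transitions (purine↔purine or pyrimidine↔pyrimidine): 4 G→A, 7 A→G, 10 G→A, 18 A→G, 19 G→A, 21 C→T, 24 A→G, 25 G→A.
Transversions (purine↔pyrimidine): 9 C→A, 23 T→G.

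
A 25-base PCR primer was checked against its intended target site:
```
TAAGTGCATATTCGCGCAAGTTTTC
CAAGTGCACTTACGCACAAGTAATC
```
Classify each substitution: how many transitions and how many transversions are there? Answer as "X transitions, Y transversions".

3 transitions, 4 transversions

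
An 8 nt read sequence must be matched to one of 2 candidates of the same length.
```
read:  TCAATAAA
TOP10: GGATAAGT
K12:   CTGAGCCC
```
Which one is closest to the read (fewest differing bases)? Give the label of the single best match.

TOP10

TOP10 differs at 6 bases; K12 differs at 7 bases. The closest is TOP10.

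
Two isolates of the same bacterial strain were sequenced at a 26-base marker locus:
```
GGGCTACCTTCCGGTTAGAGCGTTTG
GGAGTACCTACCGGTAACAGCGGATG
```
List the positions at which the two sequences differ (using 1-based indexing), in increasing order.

3, 4, 10, 16, 18, 23, 24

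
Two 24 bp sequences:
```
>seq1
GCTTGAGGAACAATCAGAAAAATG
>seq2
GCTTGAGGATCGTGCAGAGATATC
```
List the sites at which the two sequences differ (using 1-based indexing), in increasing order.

10, 12, 13, 14, 19, 21, 24

Differences at site 10 (A→T), site 12 (A→G), site 13 (A→T), site 14 (T→G), site 19 (A→G), site 21 (A→T), site 24 (G→C).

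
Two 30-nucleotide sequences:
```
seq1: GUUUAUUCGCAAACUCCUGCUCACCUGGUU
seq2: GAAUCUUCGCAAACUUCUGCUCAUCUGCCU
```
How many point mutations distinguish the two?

The sequences differ at sites 2, 3, 5, 16, 24, 28, 29 (1-based) — 7 in total.

7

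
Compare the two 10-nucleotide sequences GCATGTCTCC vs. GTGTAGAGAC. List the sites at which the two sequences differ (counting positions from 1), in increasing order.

2, 3, 5, 6, 7, 8, 9

Scanning 1-based: 2: C/T; 3: A/G; 5: G/A; 6: T/G; 7: C/A; 8: T/G; 9: C/A.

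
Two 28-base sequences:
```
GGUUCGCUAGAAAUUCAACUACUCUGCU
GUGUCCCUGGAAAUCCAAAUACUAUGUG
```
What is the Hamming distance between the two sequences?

Comparing position by position, 9 positions differ: 2 (G/U), 3 (U/G), 6 (G/C), 9 (A/G), 15 (U/C), 19 (C/A), 24 (C/A), 27 (C/U), 28 (U/G).

9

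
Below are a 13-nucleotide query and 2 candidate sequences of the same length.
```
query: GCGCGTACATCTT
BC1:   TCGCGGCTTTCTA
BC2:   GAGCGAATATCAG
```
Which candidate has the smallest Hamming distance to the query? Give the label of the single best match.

BC1 differs at 6 bases; BC2 differs at 5 bases. The closest is BC2.

BC2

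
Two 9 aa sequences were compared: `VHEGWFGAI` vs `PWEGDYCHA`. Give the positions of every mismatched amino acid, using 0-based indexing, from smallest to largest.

Scanning 0-based: 0: V/P; 1: H/W; 4: W/D; 5: F/Y; 6: G/C; 7: A/H; 8: I/A.

0, 1, 4, 5, 6, 7, 8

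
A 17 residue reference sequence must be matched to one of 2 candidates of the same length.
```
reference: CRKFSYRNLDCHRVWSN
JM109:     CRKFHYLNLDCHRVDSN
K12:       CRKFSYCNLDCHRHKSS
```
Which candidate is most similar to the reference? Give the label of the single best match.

Hamming distances to reference — JM109: 3; K12: 4.
Smallest is JM109 with 3 mismatches.

JM109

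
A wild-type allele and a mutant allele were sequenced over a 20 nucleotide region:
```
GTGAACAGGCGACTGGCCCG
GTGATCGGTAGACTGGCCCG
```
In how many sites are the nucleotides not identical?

4

Mismatches (1-based): site 5: A→T; site 7: A→G; site 9: G→T; site 10: C→A.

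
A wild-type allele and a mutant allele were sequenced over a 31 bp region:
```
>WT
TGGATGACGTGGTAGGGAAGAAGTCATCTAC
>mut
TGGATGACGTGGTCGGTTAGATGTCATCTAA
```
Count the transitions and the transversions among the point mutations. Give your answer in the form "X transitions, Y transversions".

Transitions (purine↔purine or pyrimidine↔pyrimidine): none.
Transversions (purine↔pyrimidine): 14 A→C, 17 G→T, 18 A→T, 22 A→T, 31 C→A.

0 transitions, 5 transversions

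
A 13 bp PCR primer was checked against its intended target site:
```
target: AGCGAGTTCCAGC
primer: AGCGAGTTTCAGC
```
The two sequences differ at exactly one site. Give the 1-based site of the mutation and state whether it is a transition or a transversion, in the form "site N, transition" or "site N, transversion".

site 9, transition

Site 9 changes C→T. C is a pyrimidine and T is a pyrimidine, so this is a transition.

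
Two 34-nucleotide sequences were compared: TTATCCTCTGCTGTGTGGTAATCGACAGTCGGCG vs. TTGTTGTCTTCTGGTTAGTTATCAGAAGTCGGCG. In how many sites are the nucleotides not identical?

11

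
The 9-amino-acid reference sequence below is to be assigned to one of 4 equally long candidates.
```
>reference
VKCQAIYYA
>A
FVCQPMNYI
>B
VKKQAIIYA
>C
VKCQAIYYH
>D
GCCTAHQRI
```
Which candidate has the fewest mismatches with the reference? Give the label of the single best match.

Hamming distances to reference — A: 6; B: 2; C: 1; D: 7.
Smallest is C with 1 mismatch.

C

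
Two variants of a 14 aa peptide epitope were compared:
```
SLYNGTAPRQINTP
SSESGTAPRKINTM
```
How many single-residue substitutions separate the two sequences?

5

Comparing position by position, 5 positions differ: 2 (L/S), 3 (Y/E), 4 (N/S), 10 (Q/K), 14 (P/M).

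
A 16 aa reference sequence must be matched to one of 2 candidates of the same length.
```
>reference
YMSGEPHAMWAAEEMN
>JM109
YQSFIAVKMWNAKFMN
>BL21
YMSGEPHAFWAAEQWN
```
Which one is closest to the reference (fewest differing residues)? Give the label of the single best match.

BL21

Hamming distances to reference — JM109: 9; BL21: 3.
Smallest is BL21 with 3 mismatches.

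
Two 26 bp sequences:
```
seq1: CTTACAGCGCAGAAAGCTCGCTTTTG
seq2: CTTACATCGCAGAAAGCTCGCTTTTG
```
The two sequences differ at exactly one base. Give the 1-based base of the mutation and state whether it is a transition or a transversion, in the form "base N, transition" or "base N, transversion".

base 7, transversion

The sequences differ only at base 7: G→T (purine→pyrimidine), a transversion.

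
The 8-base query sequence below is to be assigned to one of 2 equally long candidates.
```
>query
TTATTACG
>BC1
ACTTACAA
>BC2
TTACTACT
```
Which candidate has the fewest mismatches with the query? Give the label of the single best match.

Hamming distances to query — BC1: 7; BC2: 2.
Smallest is BC2 with 2 mismatches.

BC2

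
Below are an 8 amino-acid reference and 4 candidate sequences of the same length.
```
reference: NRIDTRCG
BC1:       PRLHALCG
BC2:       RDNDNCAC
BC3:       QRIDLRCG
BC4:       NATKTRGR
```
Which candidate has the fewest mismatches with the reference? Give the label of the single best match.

Hamming distances to reference — BC1: 5; BC2: 7; BC3: 2; BC4: 5.
Smallest is BC3 with 2 mismatches.

BC3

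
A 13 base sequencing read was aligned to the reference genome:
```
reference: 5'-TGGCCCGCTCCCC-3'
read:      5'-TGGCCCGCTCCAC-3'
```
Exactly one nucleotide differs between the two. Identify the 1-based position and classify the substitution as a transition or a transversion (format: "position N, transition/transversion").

position 12, transversion

Position 12 changes C→A. C is a pyrimidine and A is a purine, so this is a transversion.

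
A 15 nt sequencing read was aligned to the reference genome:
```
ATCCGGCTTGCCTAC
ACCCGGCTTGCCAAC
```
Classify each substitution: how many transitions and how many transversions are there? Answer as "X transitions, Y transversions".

1 transition, 1 transversion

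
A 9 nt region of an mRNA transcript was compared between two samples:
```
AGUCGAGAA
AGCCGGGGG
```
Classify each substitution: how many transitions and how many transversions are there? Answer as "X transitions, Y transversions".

Mismatches (1-based):
position 3: U→C (pyrimidine→pyrimidine, transition)
position 6: A→G (purine→purine, transition)
position 8: A→G (purine→purine, transition)
position 9: A→G (purine→purine, transition)

4 transitions, 0 transversions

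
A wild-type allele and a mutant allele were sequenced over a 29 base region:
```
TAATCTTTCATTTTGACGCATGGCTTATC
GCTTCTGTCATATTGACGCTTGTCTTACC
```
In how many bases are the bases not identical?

8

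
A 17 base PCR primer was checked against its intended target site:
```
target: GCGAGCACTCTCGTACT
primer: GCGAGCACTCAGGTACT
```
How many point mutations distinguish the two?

2

The sequences differ at sites 11, 12 (1-based) — 2 in total.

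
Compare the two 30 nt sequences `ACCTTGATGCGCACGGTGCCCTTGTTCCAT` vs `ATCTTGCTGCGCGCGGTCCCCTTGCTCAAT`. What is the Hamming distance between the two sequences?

6

The sequences differ at positions 2, 7, 13, 18, 25, 28 (1-based) — 6 in total.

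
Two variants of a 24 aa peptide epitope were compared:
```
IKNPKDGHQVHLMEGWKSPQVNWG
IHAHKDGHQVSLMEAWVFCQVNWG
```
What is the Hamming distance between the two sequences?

Comparing position by position, 8 positions differ: 2 (K/H), 3 (N/A), 4 (P/H), 11 (H/S), 15 (G/A), 17 (K/V), 18 (S/F), 19 (P/C).

8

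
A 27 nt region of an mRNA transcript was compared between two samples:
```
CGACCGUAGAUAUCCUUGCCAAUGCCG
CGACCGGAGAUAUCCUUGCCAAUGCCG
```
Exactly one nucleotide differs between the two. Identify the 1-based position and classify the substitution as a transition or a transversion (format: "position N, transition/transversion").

position 7, transversion

Position 7 changes U→G. U is a pyrimidine and G is a purine, so this is a transversion.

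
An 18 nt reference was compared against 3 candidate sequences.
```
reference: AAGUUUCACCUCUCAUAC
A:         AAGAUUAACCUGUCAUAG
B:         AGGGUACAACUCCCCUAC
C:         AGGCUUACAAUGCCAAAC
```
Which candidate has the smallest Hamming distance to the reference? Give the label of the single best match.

A

Hamming distances to reference — A: 4; B: 6; C: 9.
Smallest is A with 4 mismatches.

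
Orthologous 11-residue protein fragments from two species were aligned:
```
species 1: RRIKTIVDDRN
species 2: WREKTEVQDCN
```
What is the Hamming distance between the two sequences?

5

Mismatches (1-based): position 1: R→W; position 3: I→E; position 6: I→E; position 8: D→Q; position 10: R→C.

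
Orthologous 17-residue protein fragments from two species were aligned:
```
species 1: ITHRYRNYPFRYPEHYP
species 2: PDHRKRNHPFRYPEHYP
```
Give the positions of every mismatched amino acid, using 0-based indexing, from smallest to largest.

Scanning 0-based: 0: I/P; 1: T/D; 4: Y/K; 7: Y/H.

0, 1, 4, 7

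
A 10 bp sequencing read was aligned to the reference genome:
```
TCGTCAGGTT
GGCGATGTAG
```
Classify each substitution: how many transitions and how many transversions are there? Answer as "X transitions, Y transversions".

Mismatches (1-based):
position 1: T→G (pyrimidine→purine, transversion)
position 2: C→G (pyrimidine→purine, transversion)
position 3: G→C (purine→pyrimidine, transversion)
position 4: T→G (pyrimidine→purine, transversion)
position 5: C→A (pyrimidine→purine, transversion)
position 6: A→T (purine→pyrimidine, transversion)
position 8: G→T (purine→pyrimidine, transversion)
position 9: T→A (pyrimidine→purine, transversion)
position 10: T→G (pyrimidine→purine, transversion)

0 transitions, 9 transversions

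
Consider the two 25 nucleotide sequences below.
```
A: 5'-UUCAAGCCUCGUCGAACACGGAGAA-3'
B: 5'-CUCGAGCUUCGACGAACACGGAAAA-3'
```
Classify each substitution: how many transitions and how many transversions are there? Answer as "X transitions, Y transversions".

4 transitions, 1 transversion

Mismatches (1-based):
site 1: U→C (pyrimidine→pyrimidine, transition)
site 4: A→G (purine→purine, transition)
site 8: C→U (pyrimidine→pyrimidine, transition)
site 12: U→A (pyrimidine→purine, transversion)
site 23: G→A (purine→purine, transition)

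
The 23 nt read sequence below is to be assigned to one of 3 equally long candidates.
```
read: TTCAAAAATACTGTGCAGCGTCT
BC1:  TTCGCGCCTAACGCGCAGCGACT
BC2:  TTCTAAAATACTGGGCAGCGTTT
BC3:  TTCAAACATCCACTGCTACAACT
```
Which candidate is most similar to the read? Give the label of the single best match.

BC2

Hamming distances to read — BC1: 9; BC2: 3; BC3: 8.
Smallest is BC2 with 3 mismatches.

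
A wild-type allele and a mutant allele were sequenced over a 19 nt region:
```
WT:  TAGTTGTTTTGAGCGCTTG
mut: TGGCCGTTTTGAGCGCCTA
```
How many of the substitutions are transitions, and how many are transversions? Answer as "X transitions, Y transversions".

5 transitions, 0 transversions

Mismatches (1-based):
site 2: A→G (purine→purine, transition)
site 4: T→C (pyrimidine→pyrimidine, transition)
site 5: T→C (pyrimidine→pyrimidine, transition)
site 17: T→C (pyrimidine→pyrimidine, transition)
site 19: G→A (purine→purine, transition)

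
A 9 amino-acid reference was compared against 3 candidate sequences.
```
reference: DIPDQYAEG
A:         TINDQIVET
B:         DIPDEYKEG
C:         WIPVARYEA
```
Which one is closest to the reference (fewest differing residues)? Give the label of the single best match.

B

Hamming distances to reference — A: 5; B: 2; C: 6.
Smallest is B with 2 mismatches.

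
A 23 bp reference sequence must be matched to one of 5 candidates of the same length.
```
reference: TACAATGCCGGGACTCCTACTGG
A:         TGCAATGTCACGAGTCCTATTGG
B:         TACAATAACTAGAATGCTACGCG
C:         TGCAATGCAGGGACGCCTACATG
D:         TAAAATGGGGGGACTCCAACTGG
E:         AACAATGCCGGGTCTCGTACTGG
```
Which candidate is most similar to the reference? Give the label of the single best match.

E

A differs at 6 bases; B differs at 8 bases; C differs at 5 bases; D differs at 4 bases; E differs at 3 bases. The closest is E.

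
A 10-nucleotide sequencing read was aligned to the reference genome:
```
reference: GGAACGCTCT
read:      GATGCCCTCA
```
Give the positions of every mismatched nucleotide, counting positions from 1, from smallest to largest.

2, 3, 4, 6, 10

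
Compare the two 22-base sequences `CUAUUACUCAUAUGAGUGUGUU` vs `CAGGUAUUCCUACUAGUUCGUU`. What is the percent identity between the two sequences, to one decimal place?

Mismatches at positions 2, 3, 4, 7, 10, 13, 14, 18, 19 (1-based): 9 of 22.
Identical positions: 13/22 = 59.09% → 59.1%.

59.1%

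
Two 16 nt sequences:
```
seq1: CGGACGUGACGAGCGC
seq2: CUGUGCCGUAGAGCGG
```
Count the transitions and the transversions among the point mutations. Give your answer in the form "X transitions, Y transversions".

Transitions (purine↔purine or pyrimidine↔pyrimidine): 7 U→C.
Transversions (purine↔pyrimidine): 2 G→U, 4 A→U, 5 C→G, 6 G→C, 9 A→U, 10 C→A, 16 C→G.

1 transition, 7 transversions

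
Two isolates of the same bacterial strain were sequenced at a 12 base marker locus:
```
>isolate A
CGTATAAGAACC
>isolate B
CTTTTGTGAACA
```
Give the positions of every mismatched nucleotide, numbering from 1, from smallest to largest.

2, 4, 6, 7, 12

Differences at position 2 (G→T), position 4 (A→T), position 6 (A→G), position 7 (A→T), position 12 (C→A).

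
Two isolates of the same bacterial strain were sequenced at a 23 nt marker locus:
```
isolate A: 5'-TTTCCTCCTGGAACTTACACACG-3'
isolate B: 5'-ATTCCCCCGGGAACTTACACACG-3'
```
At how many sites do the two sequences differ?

3

Comparing position by position, 3 sites differ: 1 (T/A), 6 (T/C), 9 (T/G).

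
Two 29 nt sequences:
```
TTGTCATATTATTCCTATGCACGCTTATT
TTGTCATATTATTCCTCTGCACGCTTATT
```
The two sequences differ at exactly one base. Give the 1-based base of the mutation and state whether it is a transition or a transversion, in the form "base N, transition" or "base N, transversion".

The sequences differ only at base 17: A→C (purine→pyrimidine), a transversion.

base 17, transversion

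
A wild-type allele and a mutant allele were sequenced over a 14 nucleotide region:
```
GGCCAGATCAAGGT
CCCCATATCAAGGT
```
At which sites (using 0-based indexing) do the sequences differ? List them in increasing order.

Differences at site 0 (G→C), site 1 (G→C), site 5 (G→T).

0, 1, 5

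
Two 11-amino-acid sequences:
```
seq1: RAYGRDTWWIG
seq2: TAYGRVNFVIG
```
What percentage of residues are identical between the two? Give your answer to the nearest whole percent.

55%

Mismatches at positions 1, 6, 7, 8, 9 (1-based): 5 of 11.
Identical positions: 6/11 = 54.55% → 55%.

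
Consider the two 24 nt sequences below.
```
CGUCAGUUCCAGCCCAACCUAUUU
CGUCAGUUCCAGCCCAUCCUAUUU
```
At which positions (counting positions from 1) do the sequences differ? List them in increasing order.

Differences at position 17 (A→U).

17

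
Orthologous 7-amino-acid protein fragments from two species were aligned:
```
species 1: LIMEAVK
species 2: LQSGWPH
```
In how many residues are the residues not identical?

Comparing position by position, 6 residues differ: 2 (I/Q), 3 (M/S), 4 (E/G), 5 (A/W), 6 (V/P), 7 (K/H).

6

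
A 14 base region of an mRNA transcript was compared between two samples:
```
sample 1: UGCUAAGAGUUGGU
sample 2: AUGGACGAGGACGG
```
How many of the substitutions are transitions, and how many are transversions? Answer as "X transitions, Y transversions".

0 transitions, 9 transversions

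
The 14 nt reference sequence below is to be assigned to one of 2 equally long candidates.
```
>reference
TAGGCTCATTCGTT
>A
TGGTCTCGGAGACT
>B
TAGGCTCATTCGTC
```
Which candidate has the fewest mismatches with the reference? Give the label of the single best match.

B

Hamming distances to reference — A: 8; B: 1.
Smallest is B with 1 mismatch.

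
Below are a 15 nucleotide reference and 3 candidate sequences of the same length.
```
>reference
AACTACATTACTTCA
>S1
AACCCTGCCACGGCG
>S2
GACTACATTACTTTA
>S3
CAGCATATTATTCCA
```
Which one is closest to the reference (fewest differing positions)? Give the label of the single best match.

S2

Hamming distances to reference — S1: 9; S2: 2; S3: 6.
Smallest is S2 with 2 mismatches.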